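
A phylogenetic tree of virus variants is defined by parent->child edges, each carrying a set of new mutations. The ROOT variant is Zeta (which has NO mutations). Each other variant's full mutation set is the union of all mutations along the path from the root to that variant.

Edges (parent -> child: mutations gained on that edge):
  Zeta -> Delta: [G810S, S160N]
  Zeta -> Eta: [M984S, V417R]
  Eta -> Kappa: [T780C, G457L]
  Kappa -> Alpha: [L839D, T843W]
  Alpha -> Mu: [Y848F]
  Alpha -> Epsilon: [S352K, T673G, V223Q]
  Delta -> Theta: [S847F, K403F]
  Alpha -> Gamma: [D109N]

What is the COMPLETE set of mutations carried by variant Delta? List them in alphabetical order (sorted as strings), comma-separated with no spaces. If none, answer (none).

At Zeta: gained [] -> total []
At Delta: gained ['G810S', 'S160N'] -> total ['G810S', 'S160N']

Answer: G810S,S160N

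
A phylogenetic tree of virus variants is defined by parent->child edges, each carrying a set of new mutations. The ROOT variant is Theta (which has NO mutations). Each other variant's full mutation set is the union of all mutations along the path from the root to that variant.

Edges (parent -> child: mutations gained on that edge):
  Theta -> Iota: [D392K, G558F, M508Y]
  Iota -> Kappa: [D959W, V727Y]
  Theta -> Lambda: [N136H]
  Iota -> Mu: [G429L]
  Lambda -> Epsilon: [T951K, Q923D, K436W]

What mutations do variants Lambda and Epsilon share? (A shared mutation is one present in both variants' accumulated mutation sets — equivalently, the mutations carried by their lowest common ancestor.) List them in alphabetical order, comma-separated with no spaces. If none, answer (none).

Answer: N136H

Derivation:
Accumulating mutations along path to Lambda:
  At Theta: gained [] -> total []
  At Lambda: gained ['N136H'] -> total ['N136H']
Mutations(Lambda) = ['N136H']
Accumulating mutations along path to Epsilon:
  At Theta: gained [] -> total []
  At Lambda: gained ['N136H'] -> total ['N136H']
  At Epsilon: gained ['T951K', 'Q923D', 'K436W'] -> total ['K436W', 'N136H', 'Q923D', 'T951K']
Mutations(Epsilon) = ['K436W', 'N136H', 'Q923D', 'T951K']
Intersection: ['N136H'] ∩ ['K436W', 'N136H', 'Q923D', 'T951K'] = ['N136H']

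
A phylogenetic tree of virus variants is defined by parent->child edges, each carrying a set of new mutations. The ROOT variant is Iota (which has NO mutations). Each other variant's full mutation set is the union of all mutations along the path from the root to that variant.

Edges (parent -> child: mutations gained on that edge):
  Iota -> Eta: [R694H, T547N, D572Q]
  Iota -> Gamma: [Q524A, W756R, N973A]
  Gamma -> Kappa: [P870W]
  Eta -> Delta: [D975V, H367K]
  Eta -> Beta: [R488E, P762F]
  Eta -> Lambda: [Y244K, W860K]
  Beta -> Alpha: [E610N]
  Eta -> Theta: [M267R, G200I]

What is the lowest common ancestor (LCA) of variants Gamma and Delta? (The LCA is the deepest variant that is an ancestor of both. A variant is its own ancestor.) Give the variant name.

Answer: Iota

Derivation:
Path from root to Gamma: Iota -> Gamma
  ancestors of Gamma: {Iota, Gamma}
Path from root to Delta: Iota -> Eta -> Delta
  ancestors of Delta: {Iota, Eta, Delta}
Common ancestors: {Iota}
Walk up from Delta: Delta (not in ancestors of Gamma), Eta (not in ancestors of Gamma), Iota (in ancestors of Gamma)
Deepest common ancestor (LCA) = Iota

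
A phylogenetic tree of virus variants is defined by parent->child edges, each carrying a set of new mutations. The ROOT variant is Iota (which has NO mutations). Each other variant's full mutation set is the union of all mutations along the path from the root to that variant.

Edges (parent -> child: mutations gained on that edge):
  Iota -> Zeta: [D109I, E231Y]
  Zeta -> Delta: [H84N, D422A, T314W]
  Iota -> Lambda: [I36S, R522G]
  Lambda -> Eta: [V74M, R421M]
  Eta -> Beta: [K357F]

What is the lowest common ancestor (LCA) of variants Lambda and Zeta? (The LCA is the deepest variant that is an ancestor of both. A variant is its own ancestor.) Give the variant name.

Path from root to Lambda: Iota -> Lambda
  ancestors of Lambda: {Iota, Lambda}
Path from root to Zeta: Iota -> Zeta
  ancestors of Zeta: {Iota, Zeta}
Common ancestors: {Iota}
Walk up from Zeta: Zeta (not in ancestors of Lambda), Iota (in ancestors of Lambda)
Deepest common ancestor (LCA) = Iota

Answer: Iota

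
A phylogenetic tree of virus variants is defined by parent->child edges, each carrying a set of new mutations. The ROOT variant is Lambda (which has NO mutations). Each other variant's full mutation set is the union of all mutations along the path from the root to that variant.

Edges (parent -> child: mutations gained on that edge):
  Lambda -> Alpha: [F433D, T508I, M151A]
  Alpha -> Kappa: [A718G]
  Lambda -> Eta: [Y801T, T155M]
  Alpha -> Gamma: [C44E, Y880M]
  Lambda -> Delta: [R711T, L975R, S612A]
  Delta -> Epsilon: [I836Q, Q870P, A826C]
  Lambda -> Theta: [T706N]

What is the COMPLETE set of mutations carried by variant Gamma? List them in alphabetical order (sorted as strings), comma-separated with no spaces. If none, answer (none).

Answer: C44E,F433D,M151A,T508I,Y880M

Derivation:
At Lambda: gained [] -> total []
At Alpha: gained ['F433D', 'T508I', 'M151A'] -> total ['F433D', 'M151A', 'T508I']
At Gamma: gained ['C44E', 'Y880M'] -> total ['C44E', 'F433D', 'M151A', 'T508I', 'Y880M']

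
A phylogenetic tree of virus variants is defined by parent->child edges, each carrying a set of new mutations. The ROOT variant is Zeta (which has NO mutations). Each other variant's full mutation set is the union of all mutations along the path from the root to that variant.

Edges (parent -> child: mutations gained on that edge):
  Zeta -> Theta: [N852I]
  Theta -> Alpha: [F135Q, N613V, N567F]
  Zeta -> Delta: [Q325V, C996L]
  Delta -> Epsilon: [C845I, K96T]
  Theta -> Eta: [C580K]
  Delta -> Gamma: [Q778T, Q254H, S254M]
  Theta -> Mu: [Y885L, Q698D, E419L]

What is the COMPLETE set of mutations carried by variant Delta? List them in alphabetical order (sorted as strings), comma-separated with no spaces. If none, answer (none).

Answer: C996L,Q325V

Derivation:
At Zeta: gained [] -> total []
At Delta: gained ['Q325V', 'C996L'] -> total ['C996L', 'Q325V']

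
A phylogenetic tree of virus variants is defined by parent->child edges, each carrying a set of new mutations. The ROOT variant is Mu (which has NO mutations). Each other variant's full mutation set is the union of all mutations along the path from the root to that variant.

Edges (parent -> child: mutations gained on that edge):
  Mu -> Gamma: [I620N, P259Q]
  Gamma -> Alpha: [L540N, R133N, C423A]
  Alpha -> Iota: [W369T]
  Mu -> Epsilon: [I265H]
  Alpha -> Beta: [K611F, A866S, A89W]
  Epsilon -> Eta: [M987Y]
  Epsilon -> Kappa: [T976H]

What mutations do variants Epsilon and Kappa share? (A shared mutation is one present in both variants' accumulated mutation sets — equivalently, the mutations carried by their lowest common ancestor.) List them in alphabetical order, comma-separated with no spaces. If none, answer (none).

Answer: I265H

Derivation:
Accumulating mutations along path to Epsilon:
  At Mu: gained [] -> total []
  At Epsilon: gained ['I265H'] -> total ['I265H']
Mutations(Epsilon) = ['I265H']
Accumulating mutations along path to Kappa:
  At Mu: gained [] -> total []
  At Epsilon: gained ['I265H'] -> total ['I265H']
  At Kappa: gained ['T976H'] -> total ['I265H', 'T976H']
Mutations(Kappa) = ['I265H', 'T976H']
Intersection: ['I265H'] ∩ ['I265H', 'T976H'] = ['I265H']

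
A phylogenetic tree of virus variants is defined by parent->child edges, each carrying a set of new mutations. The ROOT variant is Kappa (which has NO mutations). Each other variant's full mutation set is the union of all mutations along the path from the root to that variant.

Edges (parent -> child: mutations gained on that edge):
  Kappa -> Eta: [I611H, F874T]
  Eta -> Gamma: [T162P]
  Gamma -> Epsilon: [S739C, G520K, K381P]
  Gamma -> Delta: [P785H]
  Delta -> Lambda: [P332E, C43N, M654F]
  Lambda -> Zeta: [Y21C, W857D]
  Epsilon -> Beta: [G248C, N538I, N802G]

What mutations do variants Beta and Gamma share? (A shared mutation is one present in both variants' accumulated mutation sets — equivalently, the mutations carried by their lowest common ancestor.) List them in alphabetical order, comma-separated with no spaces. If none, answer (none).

Answer: F874T,I611H,T162P

Derivation:
Accumulating mutations along path to Beta:
  At Kappa: gained [] -> total []
  At Eta: gained ['I611H', 'F874T'] -> total ['F874T', 'I611H']
  At Gamma: gained ['T162P'] -> total ['F874T', 'I611H', 'T162P']
  At Epsilon: gained ['S739C', 'G520K', 'K381P'] -> total ['F874T', 'G520K', 'I611H', 'K381P', 'S739C', 'T162P']
  At Beta: gained ['G248C', 'N538I', 'N802G'] -> total ['F874T', 'G248C', 'G520K', 'I611H', 'K381P', 'N538I', 'N802G', 'S739C', 'T162P']
Mutations(Beta) = ['F874T', 'G248C', 'G520K', 'I611H', 'K381P', 'N538I', 'N802G', 'S739C', 'T162P']
Accumulating mutations along path to Gamma:
  At Kappa: gained [] -> total []
  At Eta: gained ['I611H', 'F874T'] -> total ['F874T', 'I611H']
  At Gamma: gained ['T162P'] -> total ['F874T', 'I611H', 'T162P']
Mutations(Gamma) = ['F874T', 'I611H', 'T162P']
Intersection: ['F874T', 'G248C', 'G520K', 'I611H', 'K381P', 'N538I', 'N802G', 'S739C', 'T162P'] ∩ ['F874T', 'I611H', 'T162P'] = ['F874T', 'I611H', 'T162P']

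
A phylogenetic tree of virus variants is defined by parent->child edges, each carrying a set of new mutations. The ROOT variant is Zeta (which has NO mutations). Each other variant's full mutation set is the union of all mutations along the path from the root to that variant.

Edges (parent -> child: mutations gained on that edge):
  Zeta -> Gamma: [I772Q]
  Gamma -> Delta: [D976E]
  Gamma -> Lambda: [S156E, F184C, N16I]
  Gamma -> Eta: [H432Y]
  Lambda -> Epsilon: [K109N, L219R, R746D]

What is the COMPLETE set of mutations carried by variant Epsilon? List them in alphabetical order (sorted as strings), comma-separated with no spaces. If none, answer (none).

Answer: F184C,I772Q,K109N,L219R,N16I,R746D,S156E

Derivation:
At Zeta: gained [] -> total []
At Gamma: gained ['I772Q'] -> total ['I772Q']
At Lambda: gained ['S156E', 'F184C', 'N16I'] -> total ['F184C', 'I772Q', 'N16I', 'S156E']
At Epsilon: gained ['K109N', 'L219R', 'R746D'] -> total ['F184C', 'I772Q', 'K109N', 'L219R', 'N16I', 'R746D', 'S156E']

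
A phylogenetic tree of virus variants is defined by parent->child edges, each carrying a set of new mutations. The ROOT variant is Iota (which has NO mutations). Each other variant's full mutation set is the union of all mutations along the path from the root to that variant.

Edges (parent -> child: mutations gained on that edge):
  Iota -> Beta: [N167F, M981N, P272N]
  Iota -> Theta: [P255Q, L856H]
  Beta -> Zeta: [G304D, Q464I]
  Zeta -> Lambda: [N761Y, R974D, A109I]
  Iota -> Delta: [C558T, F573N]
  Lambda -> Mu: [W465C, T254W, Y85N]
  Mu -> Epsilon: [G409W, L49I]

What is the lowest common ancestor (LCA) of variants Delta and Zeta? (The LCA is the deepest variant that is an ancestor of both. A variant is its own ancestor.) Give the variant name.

Answer: Iota

Derivation:
Path from root to Delta: Iota -> Delta
  ancestors of Delta: {Iota, Delta}
Path from root to Zeta: Iota -> Beta -> Zeta
  ancestors of Zeta: {Iota, Beta, Zeta}
Common ancestors: {Iota}
Walk up from Zeta: Zeta (not in ancestors of Delta), Beta (not in ancestors of Delta), Iota (in ancestors of Delta)
Deepest common ancestor (LCA) = Iota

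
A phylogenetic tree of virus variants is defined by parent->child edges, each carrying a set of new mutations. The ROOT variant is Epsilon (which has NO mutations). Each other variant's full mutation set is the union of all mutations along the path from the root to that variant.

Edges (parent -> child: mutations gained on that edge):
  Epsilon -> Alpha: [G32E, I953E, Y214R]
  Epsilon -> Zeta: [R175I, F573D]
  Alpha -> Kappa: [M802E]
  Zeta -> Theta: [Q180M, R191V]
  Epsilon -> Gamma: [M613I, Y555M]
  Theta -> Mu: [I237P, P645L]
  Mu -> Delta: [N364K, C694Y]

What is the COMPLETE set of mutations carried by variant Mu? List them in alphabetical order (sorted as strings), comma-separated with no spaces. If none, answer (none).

Answer: F573D,I237P,P645L,Q180M,R175I,R191V

Derivation:
At Epsilon: gained [] -> total []
At Zeta: gained ['R175I', 'F573D'] -> total ['F573D', 'R175I']
At Theta: gained ['Q180M', 'R191V'] -> total ['F573D', 'Q180M', 'R175I', 'R191V']
At Mu: gained ['I237P', 'P645L'] -> total ['F573D', 'I237P', 'P645L', 'Q180M', 'R175I', 'R191V']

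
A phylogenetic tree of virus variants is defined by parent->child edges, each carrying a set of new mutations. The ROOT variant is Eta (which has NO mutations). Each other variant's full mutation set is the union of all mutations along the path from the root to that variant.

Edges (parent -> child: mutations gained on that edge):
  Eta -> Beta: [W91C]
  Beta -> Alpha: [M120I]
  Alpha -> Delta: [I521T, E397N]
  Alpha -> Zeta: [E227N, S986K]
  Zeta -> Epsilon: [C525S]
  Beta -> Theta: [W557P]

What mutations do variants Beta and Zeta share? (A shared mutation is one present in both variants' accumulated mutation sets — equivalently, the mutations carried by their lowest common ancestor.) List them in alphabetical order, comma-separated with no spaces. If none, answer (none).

Answer: W91C

Derivation:
Accumulating mutations along path to Beta:
  At Eta: gained [] -> total []
  At Beta: gained ['W91C'] -> total ['W91C']
Mutations(Beta) = ['W91C']
Accumulating mutations along path to Zeta:
  At Eta: gained [] -> total []
  At Beta: gained ['W91C'] -> total ['W91C']
  At Alpha: gained ['M120I'] -> total ['M120I', 'W91C']
  At Zeta: gained ['E227N', 'S986K'] -> total ['E227N', 'M120I', 'S986K', 'W91C']
Mutations(Zeta) = ['E227N', 'M120I', 'S986K', 'W91C']
Intersection: ['W91C'] ∩ ['E227N', 'M120I', 'S986K', 'W91C'] = ['W91C']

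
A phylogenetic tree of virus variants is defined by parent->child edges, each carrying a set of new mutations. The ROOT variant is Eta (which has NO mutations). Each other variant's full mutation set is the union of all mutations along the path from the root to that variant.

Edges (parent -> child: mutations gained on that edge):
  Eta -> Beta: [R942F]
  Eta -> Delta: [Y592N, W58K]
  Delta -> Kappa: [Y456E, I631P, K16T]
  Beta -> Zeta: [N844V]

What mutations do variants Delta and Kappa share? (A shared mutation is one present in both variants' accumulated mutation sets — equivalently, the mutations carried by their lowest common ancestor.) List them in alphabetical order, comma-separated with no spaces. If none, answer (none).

Accumulating mutations along path to Delta:
  At Eta: gained [] -> total []
  At Delta: gained ['Y592N', 'W58K'] -> total ['W58K', 'Y592N']
Mutations(Delta) = ['W58K', 'Y592N']
Accumulating mutations along path to Kappa:
  At Eta: gained [] -> total []
  At Delta: gained ['Y592N', 'W58K'] -> total ['W58K', 'Y592N']
  At Kappa: gained ['Y456E', 'I631P', 'K16T'] -> total ['I631P', 'K16T', 'W58K', 'Y456E', 'Y592N']
Mutations(Kappa) = ['I631P', 'K16T', 'W58K', 'Y456E', 'Y592N']
Intersection: ['W58K', 'Y592N'] ∩ ['I631P', 'K16T', 'W58K', 'Y456E', 'Y592N'] = ['W58K', 'Y592N']

Answer: W58K,Y592N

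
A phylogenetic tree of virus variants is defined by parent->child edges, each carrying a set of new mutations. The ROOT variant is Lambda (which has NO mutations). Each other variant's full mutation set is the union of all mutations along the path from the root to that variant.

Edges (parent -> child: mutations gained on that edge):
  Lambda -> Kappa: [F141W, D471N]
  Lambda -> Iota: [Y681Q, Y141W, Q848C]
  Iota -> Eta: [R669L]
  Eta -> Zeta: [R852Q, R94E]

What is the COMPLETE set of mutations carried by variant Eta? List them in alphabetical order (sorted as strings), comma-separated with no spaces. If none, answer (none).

At Lambda: gained [] -> total []
At Iota: gained ['Y681Q', 'Y141W', 'Q848C'] -> total ['Q848C', 'Y141W', 'Y681Q']
At Eta: gained ['R669L'] -> total ['Q848C', 'R669L', 'Y141W', 'Y681Q']

Answer: Q848C,R669L,Y141W,Y681Q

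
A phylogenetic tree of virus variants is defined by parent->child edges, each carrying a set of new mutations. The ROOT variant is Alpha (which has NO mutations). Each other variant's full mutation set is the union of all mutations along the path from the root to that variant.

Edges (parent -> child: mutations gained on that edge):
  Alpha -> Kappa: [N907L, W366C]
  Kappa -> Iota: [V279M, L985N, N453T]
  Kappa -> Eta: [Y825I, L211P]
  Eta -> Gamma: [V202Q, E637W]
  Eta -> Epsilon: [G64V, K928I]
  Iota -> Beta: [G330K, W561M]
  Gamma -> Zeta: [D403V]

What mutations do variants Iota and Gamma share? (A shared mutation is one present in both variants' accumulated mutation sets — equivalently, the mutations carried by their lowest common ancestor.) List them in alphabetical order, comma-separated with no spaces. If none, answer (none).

Accumulating mutations along path to Iota:
  At Alpha: gained [] -> total []
  At Kappa: gained ['N907L', 'W366C'] -> total ['N907L', 'W366C']
  At Iota: gained ['V279M', 'L985N', 'N453T'] -> total ['L985N', 'N453T', 'N907L', 'V279M', 'W366C']
Mutations(Iota) = ['L985N', 'N453T', 'N907L', 'V279M', 'W366C']
Accumulating mutations along path to Gamma:
  At Alpha: gained [] -> total []
  At Kappa: gained ['N907L', 'W366C'] -> total ['N907L', 'W366C']
  At Eta: gained ['Y825I', 'L211P'] -> total ['L211P', 'N907L', 'W366C', 'Y825I']
  At Gamma: gained ['V202Q', 'E637W'] -> total ['E637W', 'L211P', 'N907L', 'V202Q', 'W366C', 'Y825I']
Mutations(Gamma) = ['E637W', 'L211P', 'N907L', 'V202Q', 'W366C', 'Y825I']
Intersection: ['L985N', 'N453T', 'N907L', 'V279M', 'W366C'] ∩ ['E637W', 'L211P', 'N907L', 'V202Q', 'W366C', 'Y825I'] = ['N907L', 'W366C']

Answer: N907L,W366C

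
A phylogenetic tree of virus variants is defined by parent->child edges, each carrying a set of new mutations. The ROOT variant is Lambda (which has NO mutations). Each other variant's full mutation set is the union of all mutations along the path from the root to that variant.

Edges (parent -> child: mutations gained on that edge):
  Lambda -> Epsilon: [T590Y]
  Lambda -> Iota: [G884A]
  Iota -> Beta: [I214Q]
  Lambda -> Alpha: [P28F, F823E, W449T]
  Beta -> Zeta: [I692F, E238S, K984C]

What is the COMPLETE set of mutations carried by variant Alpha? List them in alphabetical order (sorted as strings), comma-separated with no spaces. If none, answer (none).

At Lambda: gained [] -> total []
At Alpha: gained ['P28F', 'F823E', 'W449T'] -> total ['F823E', 'P28F', 'W449T']

Answer: F823E,P28F,W449T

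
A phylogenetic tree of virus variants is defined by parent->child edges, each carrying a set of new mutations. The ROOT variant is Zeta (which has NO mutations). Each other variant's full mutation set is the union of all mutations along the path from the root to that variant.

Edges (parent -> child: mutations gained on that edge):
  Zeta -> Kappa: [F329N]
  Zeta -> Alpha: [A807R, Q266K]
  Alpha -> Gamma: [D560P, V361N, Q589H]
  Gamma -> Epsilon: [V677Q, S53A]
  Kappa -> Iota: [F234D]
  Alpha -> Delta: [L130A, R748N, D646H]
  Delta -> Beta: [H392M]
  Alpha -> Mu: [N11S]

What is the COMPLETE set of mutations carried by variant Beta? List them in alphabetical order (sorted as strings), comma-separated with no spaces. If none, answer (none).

Answer: A807R,D646H,H392M,L130A,Q266K,R748N

Derivation:
At Zeta: gained [] -> total []
At Alpha: gained ['A807R', 'Q266K'] -> total ['A807R', 'Q266K']
At Delta: gained ['L130A', 'R748N', 'D646H'] -> total ['A807R', 'D646H', 'L130A', 'Q266K', 'R748N']
At Beta: gained ['H392M'] -> total ['A807R', 'D646H', 'H392M', 'L130A', 'Q266K', 'R748N']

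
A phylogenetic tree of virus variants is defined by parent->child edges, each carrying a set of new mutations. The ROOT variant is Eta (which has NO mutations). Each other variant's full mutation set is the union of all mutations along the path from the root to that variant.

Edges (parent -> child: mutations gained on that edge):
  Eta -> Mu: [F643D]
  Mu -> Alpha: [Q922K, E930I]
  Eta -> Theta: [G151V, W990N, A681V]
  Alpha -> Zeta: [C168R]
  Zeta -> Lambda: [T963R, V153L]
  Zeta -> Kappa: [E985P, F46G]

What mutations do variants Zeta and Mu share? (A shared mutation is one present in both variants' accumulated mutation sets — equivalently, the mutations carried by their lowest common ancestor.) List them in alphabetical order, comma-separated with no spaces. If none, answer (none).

Answer: F643D

Derivation:
Accumulating mutations along path to Zeta:
  At Eta: gained [] -> total []
  At Mu: gained ['F643D'] -> total ['F643D']
  At Alpha: gained ['Q922K', 'E930I'] -> total ['E930I', 'F643D', 'Q922K']
  At Zeta: gained ['C168R'] -> total ['C168R', 'E930I', 'F643D', 'Q922K']
Mutations(Zeta) = ['C168R', 'E930I', 'F643D', 'Q922K']
Accumulating mutations along path to Mu:
  At Eta: gained [] -> total []
  At Mu: gained ['F643D'] -> total ['F643D']
Mutations(Mu) = ['F643D']
Intersection: ['C168R', 'E930I', 'F643D', 'Q922K'] ∩ ['F643D'] = ['F643D']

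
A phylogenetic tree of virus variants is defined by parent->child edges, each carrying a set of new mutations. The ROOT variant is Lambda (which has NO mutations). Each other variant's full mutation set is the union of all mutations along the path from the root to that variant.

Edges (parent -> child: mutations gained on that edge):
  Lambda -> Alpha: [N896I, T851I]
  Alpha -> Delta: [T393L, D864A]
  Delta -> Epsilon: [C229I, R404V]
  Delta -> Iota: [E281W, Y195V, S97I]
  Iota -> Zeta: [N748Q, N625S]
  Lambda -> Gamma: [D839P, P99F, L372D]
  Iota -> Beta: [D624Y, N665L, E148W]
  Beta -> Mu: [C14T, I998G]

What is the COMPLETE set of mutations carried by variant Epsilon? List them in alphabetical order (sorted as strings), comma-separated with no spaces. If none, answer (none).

At Lambda: gained [] -> total []
At Alpha: gained ['N896I', 'T851I'] -> total ['N896I', 'T851I']
At Delta: gained ['T393L', 'D864A'] -> total ['D864A', 'N896I', 'T393L', 'T851I']
At Epsilon: gained ['C229I', 'R404V'] -> total ['C229I', 'D864A', 'N896I', 'R404V', 'T393L', 'T851I']

Answer: C229I,D864A,N896I,R404V,T393L,T851I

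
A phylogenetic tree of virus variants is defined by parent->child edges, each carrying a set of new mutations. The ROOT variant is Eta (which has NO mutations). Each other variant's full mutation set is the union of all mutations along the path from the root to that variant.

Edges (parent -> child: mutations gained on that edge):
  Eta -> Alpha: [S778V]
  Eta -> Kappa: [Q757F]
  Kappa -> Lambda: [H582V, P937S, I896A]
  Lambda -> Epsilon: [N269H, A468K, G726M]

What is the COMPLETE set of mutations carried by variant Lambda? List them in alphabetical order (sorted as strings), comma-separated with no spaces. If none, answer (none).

Answer: H582V,I896A,P937S,Q757F

Derivation:
At Eta: gained [] -> total []
At Kappa: gained ['Q757F'] -> total ['Q757F']
At Lambda: gained ['H582V', 'P937S', 'I896A'] -> total ['H582V', 'I896A', 'P937S', 'Q757F']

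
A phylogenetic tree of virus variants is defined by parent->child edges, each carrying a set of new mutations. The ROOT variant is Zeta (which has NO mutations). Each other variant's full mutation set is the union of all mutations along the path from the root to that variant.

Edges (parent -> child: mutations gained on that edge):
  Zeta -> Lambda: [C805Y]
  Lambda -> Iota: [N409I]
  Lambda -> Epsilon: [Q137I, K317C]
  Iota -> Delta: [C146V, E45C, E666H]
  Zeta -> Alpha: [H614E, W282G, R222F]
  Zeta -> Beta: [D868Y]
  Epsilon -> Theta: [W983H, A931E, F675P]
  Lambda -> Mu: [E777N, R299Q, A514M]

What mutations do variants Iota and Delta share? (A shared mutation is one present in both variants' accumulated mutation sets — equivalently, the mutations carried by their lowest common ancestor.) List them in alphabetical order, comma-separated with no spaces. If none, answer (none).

Answer: C805Y,N409I

Derivation:
Accumulating mutations along path to Iota:
  At Zeta: gained [] -> total []
  At Lambda: gained ['C805Y'] -> total ['C805Y']
  At Iota: gained ['N409I'] -> total ['C805Y', 'N409I']
Mutations(Iota) = ['C805Y', 'N409I']
Accumulating mutations along path to Delta:
  At Zeta: gained [] -> total []
  At Lambda: gained ['C805Y'] -> total ['C805Y']
  At Iota: gained ['N409I'] -> total ['C805Y', 'N409I']
  At Delta: gained ['C146V', 'E45C', 'E666H'] -> total ['C146V', 'C805Y', 'E45C', 'E666H', 'N409I']
Mutations(Delta) = ['C146V', 'C805Y', 'E45C', 'E666H', 'N409I']
Intersection: ['C805Y', 'N409I'] ∩ ['C146V', 'C805Y', 'E45C', 'E666H', 'N409I'] = ['C805Y', 'N409I']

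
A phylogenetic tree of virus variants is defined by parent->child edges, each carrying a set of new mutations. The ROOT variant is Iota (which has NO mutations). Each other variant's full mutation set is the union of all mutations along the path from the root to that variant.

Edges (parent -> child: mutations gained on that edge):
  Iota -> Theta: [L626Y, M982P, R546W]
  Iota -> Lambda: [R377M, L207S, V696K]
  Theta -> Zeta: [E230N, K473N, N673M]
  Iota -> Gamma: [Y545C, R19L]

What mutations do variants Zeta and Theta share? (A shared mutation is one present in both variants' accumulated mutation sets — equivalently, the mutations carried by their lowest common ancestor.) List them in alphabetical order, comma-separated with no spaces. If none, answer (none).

Answer: L626Y,M982P,R546W

Derivation:
Accumulating mutations along path to Zeta:
  At Iota: gained [] -> total []
  At Theta: gained ['L626Y', 'M982P', 'R546W'] -> total ['L626Y', 'M982P', 'R546W']
  At Zeta: gained ['E230N', 'K473N', 'N673M'] -> total ['E230N', 'K473N', 'L626Y', 'M982P', 'N673M', 'R546W']
Mutations(Zeta) = ['E230N', 'K473N', 'L626Y', 'M982P', 'N673M', 'R546W']
Accumulating mutations along path to Theta:
  At Iota: gained [] -> total []
  At Theta: gained ['L626Y', 'M982P', 'R546W'] -> total ['L626Y', 'M982P', 'R546W']
Mutations(Theta) = ['L626Y', 'M982P', 'R546W']
Intersection: ['E230N', 'K473N', 'L626Y', 'M982P', 'N673M', 'R546W'] ∩ ['L626Y', 'M982P', 'R546W'] = ['L626Y', 'M982P', 'R546W']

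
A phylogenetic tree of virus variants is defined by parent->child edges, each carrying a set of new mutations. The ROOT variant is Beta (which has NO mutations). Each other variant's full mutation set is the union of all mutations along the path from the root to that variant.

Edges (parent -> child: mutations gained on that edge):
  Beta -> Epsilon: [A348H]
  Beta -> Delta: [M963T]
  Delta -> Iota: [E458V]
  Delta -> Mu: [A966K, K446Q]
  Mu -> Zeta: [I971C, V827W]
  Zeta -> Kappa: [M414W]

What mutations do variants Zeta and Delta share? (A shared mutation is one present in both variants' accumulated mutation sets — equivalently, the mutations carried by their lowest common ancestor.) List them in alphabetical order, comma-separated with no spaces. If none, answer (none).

Accumulating mutations along path to Zeta:
  At Beta: gained [] -> total []
  At Delta: gained ['M963T'] -> total ['M963T']
  At Mu: gained ['A966K', 'K446Q'] -> total ['A966K', 'K446Q', 'M963T']
  At Zeta: gained ['I971C', 'V827W'] -> total ['A966K', 'I971C', 'K446Q', 'M963T', 'V827W']
Mutations(Zeta) = ['A966K', 'I971C', 'K446Q', 'M963T', 'V827W']
Accumulating mutations along path to Delta:
  At Beta: gained [] -> total []
  At Delta: gained ['M963T'] -> total ['M963T']
Mutations(Delta) = ['M963T']
Intersection: ['A966K', 'I971C', 'K446Q', 'M963T', 'V827W'] ∩ ['M963T'] = ['M963T']

Answer: M963T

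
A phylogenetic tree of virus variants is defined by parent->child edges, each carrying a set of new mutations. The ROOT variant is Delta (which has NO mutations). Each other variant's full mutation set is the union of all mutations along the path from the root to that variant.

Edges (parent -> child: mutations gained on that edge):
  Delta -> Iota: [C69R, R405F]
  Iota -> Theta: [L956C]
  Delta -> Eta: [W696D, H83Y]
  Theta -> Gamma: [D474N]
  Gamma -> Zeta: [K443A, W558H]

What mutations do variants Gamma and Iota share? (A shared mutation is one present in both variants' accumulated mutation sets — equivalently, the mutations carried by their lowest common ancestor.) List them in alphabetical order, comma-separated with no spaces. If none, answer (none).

Accumulating mutations along path to Gamma:
  At Delta: gained [] -> total []
  At Iota: gained ['C69R', 'R405F'] -> total ['C69R', 'R405F']
  At Theta: gained ['L956C'] -> total ['C69R', 'L956C', 'R405F']
  At Gamma: gained ['D474N'] -> total ['C69R', 'D474N', 'L956C', 'R405F']
Mutations(Gamma) = ['C69R', 'D474N', 'L956C', 'R405F']
Accumulating mutations along path to Iota:
  At Delta: gained [] -> total []
  At Iota: gained ['C69R', 'R405F'] -> total ['C69R', 'R405F']
Mutations(Iota) = ['C69R', 'R405F']
Intersection: ['C69R', 'D474N', 'L956C', 'R405F'] ∩ ['C69R', 'R405F'] = ['C69R', 'R405F']

Answer: C69R,R405F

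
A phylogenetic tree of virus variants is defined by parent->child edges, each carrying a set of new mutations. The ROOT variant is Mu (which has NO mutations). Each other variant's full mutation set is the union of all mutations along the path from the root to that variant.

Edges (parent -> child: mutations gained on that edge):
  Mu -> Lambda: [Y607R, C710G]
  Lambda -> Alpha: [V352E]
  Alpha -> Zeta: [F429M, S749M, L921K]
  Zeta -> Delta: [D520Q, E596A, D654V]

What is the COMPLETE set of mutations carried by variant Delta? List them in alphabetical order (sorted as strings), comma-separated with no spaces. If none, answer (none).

Answer: C710G,D520Q,D654V,E596A,F429M,L921K,S749M,V352E,Y607R

Derivation:
At Mu: gained [] -> total []
At Lambda: gained ['Y607R', 'C710G'] -> total ['C710G', 'Y607R']
At Alpha: gained ['V352E'] -> total ['C710G', 'V352E', 'Y607R']
At Zeta: gained ['F429M', 'S749M', 'L921K'] -> total ['C710G', 'F429M', 'L921K', 'S749M', 'V352E', 'Y607R']
At Delta: gained ['D520Q', 'E596A', 'D654V'] -> total ['C710G', 'D520Q', 'D654V', 'E596A', 'F429M', 'L921K', 'S749M', 'V352E', 'Y607R']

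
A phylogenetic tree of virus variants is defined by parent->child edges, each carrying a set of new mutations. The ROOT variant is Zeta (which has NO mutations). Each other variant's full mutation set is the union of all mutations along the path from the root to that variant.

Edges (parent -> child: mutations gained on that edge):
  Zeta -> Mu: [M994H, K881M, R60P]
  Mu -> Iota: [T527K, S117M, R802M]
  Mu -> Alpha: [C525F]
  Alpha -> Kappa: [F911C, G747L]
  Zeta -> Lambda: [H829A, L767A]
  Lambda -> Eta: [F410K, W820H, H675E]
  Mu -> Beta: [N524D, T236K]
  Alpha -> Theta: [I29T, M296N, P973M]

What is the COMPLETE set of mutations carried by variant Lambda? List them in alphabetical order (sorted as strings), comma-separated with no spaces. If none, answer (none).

Answer: H829A,L767A

Derivation:
At Zeta: gained [] -> total []
At Lambda: gained ['H829A', 'L767A'] -> total ['H829A', 'L767A']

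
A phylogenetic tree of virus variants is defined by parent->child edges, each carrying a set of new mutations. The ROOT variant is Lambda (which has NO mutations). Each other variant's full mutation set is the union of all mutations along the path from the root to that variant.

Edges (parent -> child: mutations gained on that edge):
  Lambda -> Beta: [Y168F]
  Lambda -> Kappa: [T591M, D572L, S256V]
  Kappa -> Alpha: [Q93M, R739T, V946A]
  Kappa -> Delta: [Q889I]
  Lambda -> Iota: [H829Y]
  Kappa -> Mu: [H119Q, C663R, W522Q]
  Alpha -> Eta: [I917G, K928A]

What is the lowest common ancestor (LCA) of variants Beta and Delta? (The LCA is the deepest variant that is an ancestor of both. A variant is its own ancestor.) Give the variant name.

Answer: Lambda

Derivation:
Path from root to Beta: Lambda -> Beta
  ancestors of Beta: {Lambda, Beta}
Path from root to Delta: Lambda -> Kappa -> Delta
  ancestors of Delta: {Lambda, Kappa, Delta}
Common ancestors: {Lambda}
Walk up from Delta: Delta (not in ancestors of Beta), Kappa (not in ancestors of Beta), Lambda (in ancestors of Beta)
Deepest common ancestor (LCA) = Lambda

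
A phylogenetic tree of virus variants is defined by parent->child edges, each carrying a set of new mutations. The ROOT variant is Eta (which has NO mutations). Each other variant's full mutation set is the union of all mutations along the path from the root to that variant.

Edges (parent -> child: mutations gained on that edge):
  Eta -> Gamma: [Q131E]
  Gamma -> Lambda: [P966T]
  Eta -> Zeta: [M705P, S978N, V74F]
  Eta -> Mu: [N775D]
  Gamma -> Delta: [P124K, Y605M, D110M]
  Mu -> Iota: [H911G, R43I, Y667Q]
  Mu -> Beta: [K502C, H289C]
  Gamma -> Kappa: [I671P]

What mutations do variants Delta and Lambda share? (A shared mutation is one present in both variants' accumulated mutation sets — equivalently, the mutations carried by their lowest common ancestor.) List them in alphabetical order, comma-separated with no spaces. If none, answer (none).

Answer: Q131E

Derivation:
Accumulating mutations along path to Delta:
  At Eta: gained [] -> total []
  At Gamma: gained ['Q131E'] -> total ['Q131E']
  At Delta: gained ['P124K', 'Y605M', 'D110M'] -> total ['D110M', 'P124K', 'Q131E', 'Y605M']
Mutations(Delta) = ['D110M', 'P124K', 'Q131E', 'Y605M']
Accumulating mutations along path to Lambda:
  At Eta: gained [] -> total []
  At Gamma: gained ['Q131E'] -> total ['Q131E']
  At Lambda: gained ['P966T'] -> total ['P966T', 'Q131E']
Mutations(Lambda) = ['P966T', 'Q131E']
Intersection: ['D110M', 'P124K', 'Q131E', 'Y605M'] ∩ ['P966T', 'Q131E'] = ['Q131E']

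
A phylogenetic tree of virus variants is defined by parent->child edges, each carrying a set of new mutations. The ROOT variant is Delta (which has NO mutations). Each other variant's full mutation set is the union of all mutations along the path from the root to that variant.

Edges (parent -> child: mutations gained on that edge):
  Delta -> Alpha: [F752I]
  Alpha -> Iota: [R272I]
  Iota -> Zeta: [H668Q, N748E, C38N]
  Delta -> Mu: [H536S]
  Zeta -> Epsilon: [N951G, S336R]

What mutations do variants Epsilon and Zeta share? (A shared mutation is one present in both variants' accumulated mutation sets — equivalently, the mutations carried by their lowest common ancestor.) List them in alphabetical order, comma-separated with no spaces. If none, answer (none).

Answer: C38N,F752I,H668Q,N748E,R272I

Derivation:
Accumulating mutations along path to Epsilon:
  At Delta: gained [] -> total []
  At Alpha: gained ['F752I'] -> total ['F752I']
  At Iota: gained ['R272I'] -> total ['F752I', 'R272I']
  At Zeta: gained ['H668Q', 'N748E', 'C38N'] -> total ['C38N', 'F752I', 'H668Q', 'N748E', 'R272I']
  At Epsilon: gained ['N951G', 'S336R'] -> total ['C38N', 'F752I', 'H668Q', 'N748E', 'N951G', 'R272I', 'S336R']
Mutations(Epsilon) = ['C38N', 'F752I', 'H668Q', 'N748E', 'N951G', 'R272I', 'S336R']
Accumulating mutations along path to Zeta:
  At Delta: gained [] -> total []
  At Alpha: gained ['F752I'] -> total ['F752I']
  At Iota: gained ['R272I'] -> total ['F752I', 'R272I']
  At Zeta: gained ['H668Q', 'N748E', 'C38N'] -> total ['C38N', 'F752I', 'H668Q', 'N748E', 'R272I']
Mutations(Zeta) = ['C38N', 'F752I', 'H668Q', 'N748E', 'R272I']
Intersection: ['C38N', 'F752I', 'H668Q', 'N748E', 'N951G', 'R272I', 'S336R'] ∩ ['C38N', 'F752I', 'H668Q', 'N748E', 'R272I'] = ['C38N', 'F752I', 'H668Q', 'N748E', 'R272I']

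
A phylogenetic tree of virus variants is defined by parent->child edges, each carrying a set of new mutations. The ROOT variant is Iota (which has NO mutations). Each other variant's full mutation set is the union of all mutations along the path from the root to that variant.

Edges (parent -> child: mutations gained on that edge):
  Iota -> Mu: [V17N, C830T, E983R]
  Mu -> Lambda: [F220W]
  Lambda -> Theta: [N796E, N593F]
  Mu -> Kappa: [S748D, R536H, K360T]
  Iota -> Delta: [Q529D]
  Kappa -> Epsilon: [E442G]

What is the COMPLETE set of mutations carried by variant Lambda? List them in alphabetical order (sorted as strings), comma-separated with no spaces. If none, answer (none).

At Iota: gained [] -> total []
At Mu: gained ['V17N', 'C830T', 'E983R'] -> total ['C830T', 'E983R', 'V17N']
At Lambda: gained ['F220W'] -> total ['C830T', 'E983R', 'F220W', 'V17N']

Answer: C830T,E983R,F220W,V17N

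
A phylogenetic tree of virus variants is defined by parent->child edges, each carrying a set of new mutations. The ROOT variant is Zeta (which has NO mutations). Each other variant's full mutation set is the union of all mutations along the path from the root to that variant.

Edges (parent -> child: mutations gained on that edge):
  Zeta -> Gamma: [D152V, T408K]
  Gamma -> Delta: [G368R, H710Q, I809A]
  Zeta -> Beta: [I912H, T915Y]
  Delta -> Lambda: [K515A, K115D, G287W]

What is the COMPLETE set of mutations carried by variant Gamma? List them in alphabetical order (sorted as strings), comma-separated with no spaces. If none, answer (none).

At Zeta: gained [] -> total []
At Gamma: gained ['D152V', 'T408K'] -> total ['D152V', 'T408K']

Answer: D152V,T408K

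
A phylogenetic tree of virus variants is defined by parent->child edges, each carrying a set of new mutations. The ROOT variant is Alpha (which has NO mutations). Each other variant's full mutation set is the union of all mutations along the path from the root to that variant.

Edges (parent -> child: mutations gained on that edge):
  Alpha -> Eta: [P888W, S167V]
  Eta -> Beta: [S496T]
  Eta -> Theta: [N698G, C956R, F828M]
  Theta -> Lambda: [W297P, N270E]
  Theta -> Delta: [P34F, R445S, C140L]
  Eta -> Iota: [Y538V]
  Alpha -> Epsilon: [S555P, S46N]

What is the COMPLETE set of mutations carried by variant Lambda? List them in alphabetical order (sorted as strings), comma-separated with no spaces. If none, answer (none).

At Alpha: gained [] -> total []
At Eta: gained ['P888W', 'S167V'] -> total ['P888W', 'S167V']
At Theta: gained ['N698G', 'C956R', 'F828M'] -> total ['C956R', 'F828M', 'N698G', 'P888W', 'S167V']
At Lambda: gained ['W297P', 'N270E'] -> total ['C956R', 'F828M', 'N270E', 'N698G', 'P888W', 'S167V', 'W297P']

Answer: C956R,F828M,N270E,N698G,P888W,S167V,W297P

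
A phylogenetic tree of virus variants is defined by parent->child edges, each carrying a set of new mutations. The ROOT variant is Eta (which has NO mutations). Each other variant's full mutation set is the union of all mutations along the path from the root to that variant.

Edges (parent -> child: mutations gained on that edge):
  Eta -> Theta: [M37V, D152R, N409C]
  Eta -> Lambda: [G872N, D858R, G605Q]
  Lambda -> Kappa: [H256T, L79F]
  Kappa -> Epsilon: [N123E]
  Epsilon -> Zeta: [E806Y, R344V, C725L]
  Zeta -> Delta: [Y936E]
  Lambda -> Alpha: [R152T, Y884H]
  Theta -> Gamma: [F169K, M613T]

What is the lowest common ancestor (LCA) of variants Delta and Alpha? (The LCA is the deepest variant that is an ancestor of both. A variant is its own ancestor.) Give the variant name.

Answer: Lambda

Derivation:
Path from root to Delta: Eta -> Lambda -> Kappa -> Epsilon -> Zeta -> Delta
  ancestors of Delta: {Eta, Lambda, Kappa, Epsilon, Zeta, Delta}
Path from root to Alpha: Eta -> Lambda -> Alpha
  ancestors of Alpha: {Eta, Lambda, Alpha}
Common ancestors: {Eta, Lambda}
Walk up from Alpha: Alpha (not in ancestors of Delta), Lambda (in ancestors of Delta), Eta (in ancestors of Delta)
Deepest common ancestor (LCA) = Lambda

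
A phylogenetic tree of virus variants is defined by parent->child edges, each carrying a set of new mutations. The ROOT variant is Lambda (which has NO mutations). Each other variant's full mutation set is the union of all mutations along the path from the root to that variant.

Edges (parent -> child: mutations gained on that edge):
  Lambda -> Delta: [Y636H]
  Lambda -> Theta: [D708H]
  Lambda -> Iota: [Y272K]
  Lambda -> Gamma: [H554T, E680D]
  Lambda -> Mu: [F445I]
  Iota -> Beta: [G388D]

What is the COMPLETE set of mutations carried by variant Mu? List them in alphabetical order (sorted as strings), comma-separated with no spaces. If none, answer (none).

Answer: F445I

Derivation:
At Lambda: gained [] -> total []
At Mu: gained ['F445I'] -> total ['F445I']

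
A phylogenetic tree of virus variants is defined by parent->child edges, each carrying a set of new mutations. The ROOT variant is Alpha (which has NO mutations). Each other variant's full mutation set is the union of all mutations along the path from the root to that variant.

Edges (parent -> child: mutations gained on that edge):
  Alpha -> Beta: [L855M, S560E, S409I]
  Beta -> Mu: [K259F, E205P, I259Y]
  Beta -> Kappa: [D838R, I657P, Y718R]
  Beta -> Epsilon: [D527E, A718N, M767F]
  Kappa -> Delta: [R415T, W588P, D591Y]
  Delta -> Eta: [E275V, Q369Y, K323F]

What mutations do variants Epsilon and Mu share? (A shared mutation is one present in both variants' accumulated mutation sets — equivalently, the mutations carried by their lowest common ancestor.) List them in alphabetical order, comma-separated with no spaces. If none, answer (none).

Answer: L855M,S409I,S560E

Derivation:
Accumulating mutations along path to Epsilon:
  At Alpha: gained [] -> total []
  At Beta: gained ['L855M', 'S560E', 'S409I'] -> total ['L855M', 'S409I', 'S560E']
  At Epsilon: gained ['D527E', 'A718N', 'M767F'] -> total ['A718N', 'D527E', 'L855M', 'M767F', 'S409I', 'S560E']
Mutations(Epsilon) = ['A718N', 'D527E', 'L855M', 'M767F', 'S409I', 'S560E']
Accumulating mutations along path to Mu:
  At Alpha: gained [] -> total []
  At Beta: gained ['L855M', 'S560E', 'S409I'] -> total ['L855M', 'S409I', 'S560E']
  At Mu: gained ['K259F', 'E205P', 'I259Y'] -> total ['E205P', 'I259Y', 'K259F', 'L855M', 'S409I', 'S560E']
Mutations(Mu) = ['E205P', 'I259Y', 'K259F', 'L855M', 'S409I', 'S560E']
Intersection: ['A718N', 'D527E', 'L855M', 'M767F', 'S409I', 'S560E'] ∩ ['E205P', 'I259Y', 'K259F', 'L855M', 'S409I', 'S560E'] = ['L855M', 'S409I', 'S560E']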